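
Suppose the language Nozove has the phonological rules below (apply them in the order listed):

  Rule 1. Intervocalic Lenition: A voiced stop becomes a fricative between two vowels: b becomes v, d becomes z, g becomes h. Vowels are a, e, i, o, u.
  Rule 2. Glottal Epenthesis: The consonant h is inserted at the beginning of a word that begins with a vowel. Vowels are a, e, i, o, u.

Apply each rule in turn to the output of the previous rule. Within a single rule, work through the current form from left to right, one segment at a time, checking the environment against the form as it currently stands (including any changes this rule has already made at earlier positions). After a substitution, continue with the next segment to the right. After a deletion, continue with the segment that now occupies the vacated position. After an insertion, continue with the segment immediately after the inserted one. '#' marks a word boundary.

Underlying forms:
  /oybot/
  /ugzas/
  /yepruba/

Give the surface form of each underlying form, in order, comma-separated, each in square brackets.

/oybot/:
  Rule 1 Intervocalic Lenition: no change — [oybot]
  Rule 2 Glottal Epenthesis: [oybot] → [hoybot]
/ugzas/:
  Rule 1 Intervocalic Lenition: no change — [ugzas]
  Rule 2 Glottal Epenthesis: [ugzas] → [hugzas]
/yepruba/:
  Rule 1 Intervocalic Lenition: [yepruba] → [yepruva]
  Rule 2 Glottal Epenthesis: no change — [yepruva]

[hoybot], [hugzas], [yepruva]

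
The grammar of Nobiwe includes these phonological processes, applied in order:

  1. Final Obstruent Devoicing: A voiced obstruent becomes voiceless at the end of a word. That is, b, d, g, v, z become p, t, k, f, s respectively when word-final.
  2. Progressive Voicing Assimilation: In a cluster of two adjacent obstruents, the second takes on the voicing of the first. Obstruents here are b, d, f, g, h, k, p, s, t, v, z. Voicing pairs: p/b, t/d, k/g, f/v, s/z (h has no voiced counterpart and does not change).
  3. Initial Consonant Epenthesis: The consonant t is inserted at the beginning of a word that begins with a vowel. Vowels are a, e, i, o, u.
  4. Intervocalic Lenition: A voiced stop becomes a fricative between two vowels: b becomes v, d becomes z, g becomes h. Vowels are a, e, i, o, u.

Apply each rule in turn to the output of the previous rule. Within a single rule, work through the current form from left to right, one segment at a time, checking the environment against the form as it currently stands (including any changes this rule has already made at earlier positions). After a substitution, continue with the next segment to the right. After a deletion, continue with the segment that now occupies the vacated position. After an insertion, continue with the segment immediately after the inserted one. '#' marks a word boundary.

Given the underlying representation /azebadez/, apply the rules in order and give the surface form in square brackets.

[tazevazes]

1 Final Obstruent Devoicing: [azebadez] → [azebades]
2 Progressive Voicing Assimilation: no change — [azebades]
3 Initial Consonant Epenthesis: [azebades] → [tazebades]
4 Intervocalic Lenition: [tazebades] → [tazevazes]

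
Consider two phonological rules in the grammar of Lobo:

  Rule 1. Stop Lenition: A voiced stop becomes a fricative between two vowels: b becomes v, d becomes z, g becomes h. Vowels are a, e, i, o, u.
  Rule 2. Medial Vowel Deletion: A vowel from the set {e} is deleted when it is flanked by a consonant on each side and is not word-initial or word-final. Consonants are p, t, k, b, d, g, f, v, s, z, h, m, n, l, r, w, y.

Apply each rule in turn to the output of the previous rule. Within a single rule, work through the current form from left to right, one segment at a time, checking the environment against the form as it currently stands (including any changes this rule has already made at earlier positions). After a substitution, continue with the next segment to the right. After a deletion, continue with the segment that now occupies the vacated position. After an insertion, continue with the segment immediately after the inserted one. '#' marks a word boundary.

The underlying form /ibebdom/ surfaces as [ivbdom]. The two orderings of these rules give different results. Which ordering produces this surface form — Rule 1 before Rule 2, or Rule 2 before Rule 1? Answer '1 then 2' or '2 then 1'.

1 then 2

Order 1 then 2:
  1 Stop Lenition: [ibebdom] → [ivebdom]
  2 Medial Vowel Deletion: [ivebdom] → [ivbdom]
  result: [ivbdom]
Order 2 then 1:
  2 Medial Vowel Deletion: [ibebdom] → [ibbdom]
  1 Stop Lenition: no change — [ibbdom]
  result: [ibbdom]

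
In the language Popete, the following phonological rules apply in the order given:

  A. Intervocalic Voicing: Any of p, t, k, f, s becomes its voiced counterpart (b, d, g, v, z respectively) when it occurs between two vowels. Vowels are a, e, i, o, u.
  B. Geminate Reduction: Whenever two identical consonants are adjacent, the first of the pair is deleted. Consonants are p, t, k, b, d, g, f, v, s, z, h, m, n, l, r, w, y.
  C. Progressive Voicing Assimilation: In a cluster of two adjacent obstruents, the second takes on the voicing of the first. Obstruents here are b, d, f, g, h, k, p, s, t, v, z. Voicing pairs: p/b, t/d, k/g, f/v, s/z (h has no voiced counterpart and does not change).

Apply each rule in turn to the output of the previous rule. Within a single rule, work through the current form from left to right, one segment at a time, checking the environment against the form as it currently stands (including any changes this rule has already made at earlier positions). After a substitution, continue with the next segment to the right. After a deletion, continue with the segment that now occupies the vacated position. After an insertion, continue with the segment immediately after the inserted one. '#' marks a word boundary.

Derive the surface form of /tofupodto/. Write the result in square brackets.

A Intervocalic Voicing: [tofupodto] → [tovubodto]
B Geminate Reduction: no change — [tovubodto]
C Progressive Voicing Assimilation: [tovubodto] → [tovuboddo]

[tovuboddo]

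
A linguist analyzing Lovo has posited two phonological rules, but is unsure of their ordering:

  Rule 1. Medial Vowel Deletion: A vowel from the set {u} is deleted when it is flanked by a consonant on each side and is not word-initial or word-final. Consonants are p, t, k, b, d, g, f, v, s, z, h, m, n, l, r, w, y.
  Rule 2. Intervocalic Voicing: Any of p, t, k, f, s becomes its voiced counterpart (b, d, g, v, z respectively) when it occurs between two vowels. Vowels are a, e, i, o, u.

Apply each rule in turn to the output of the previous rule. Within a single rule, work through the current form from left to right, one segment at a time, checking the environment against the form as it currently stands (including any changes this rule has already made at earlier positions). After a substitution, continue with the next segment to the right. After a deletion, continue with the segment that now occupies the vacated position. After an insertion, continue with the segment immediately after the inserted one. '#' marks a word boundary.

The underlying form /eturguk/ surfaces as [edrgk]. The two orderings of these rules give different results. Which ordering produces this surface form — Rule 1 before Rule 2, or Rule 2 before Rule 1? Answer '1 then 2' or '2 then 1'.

Order 1 then 2:
  1 Medial Vowel Deletion: [eturguk] → [etrgk]
  2 Intervocalic Voicing: no change — [etrgk]
  result: [etrgk]
Order 2 then 1:
  2 Intervocalic Voicing: [eturguk] → [edurguk]
  1 Medial Vowel Deletion: [edurguk] → [edrgk]
  result: [edrgk]

2 then 1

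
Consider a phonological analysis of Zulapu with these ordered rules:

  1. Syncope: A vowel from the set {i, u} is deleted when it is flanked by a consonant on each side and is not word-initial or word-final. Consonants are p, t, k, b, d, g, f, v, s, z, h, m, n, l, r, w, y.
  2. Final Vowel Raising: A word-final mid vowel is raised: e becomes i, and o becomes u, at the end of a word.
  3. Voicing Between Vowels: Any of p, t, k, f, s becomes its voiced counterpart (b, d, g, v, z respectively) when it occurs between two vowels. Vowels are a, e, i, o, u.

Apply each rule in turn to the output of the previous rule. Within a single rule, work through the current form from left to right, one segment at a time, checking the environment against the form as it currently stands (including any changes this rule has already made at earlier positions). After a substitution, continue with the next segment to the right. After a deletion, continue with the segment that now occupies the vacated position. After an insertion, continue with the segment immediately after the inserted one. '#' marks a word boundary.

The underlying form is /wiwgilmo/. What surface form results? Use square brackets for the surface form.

[wwglmu]

1 Syncope: [wiwgilmo] → [wwglmo]
2 Final Vowel Raising: [wwglmo] → [wwglmu]
3 Voicing Between Vowels: no change — [wwglmu]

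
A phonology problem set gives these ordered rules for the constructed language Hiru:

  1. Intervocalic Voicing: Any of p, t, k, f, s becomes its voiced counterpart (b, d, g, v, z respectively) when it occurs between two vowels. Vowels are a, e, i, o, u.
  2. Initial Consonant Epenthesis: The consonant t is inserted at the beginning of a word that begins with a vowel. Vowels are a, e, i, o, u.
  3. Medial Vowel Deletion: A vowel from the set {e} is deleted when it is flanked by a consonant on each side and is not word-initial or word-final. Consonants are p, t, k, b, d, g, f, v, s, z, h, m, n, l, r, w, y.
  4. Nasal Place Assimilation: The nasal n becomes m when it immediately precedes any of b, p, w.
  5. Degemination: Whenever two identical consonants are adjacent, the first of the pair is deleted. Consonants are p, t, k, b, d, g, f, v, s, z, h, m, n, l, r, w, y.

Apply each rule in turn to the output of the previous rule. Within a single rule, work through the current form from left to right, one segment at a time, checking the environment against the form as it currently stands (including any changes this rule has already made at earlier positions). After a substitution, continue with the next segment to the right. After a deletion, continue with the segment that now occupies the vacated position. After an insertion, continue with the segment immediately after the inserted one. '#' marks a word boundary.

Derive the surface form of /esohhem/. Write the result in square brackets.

1 Intervocalic Voicing: [esohhem] → [ezohhem]
2 Initial Consonant Epenthesis: [ezohhem] → [tezohhem]
3 Medial Vowel Deletion: [tezohhem] → [tzohhm]
4 Nasal Place Assimilation: no change — [tzohhm]
5 Degemination: [tzohhm] → [tzohm]

[tzohm]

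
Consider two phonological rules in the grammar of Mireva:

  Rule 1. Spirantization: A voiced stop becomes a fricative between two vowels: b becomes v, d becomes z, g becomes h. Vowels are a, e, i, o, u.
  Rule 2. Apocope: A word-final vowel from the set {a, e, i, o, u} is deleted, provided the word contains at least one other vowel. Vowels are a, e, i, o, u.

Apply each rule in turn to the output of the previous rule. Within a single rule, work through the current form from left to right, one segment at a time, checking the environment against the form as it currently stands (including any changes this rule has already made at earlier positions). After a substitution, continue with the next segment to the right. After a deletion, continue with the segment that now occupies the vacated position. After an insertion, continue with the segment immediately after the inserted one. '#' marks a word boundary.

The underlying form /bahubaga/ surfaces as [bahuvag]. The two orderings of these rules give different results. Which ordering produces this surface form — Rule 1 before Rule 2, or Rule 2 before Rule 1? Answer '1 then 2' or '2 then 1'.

Order 1 then 2:
  1 Spirantization: [bahubaga] → [bahuvaha]
  2 Apocope: [bahuvaha] → [bahuvah]
  result: [bahuvah]
Order 2 then 1:
  2 Apocope: [bahubaga] → [bahubag]
  1 Spirantization: [bahubag] → [bahuvag]
  result: [bahuvag]

2 then 1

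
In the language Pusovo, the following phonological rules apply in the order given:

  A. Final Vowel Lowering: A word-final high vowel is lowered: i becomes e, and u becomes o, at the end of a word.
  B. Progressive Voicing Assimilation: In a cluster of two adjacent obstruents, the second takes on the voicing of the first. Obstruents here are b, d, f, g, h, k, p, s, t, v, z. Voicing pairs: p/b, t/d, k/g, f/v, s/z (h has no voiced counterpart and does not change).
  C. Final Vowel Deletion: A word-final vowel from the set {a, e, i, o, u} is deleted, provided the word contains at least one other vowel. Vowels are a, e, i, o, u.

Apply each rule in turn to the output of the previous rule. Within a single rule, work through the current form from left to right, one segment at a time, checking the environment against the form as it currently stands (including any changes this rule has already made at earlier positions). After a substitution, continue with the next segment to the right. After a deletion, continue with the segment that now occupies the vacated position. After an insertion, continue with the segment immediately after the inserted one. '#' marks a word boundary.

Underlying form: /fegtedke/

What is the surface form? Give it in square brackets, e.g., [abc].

[fegdedg]

A Final Vowel Lowering: no change — [fegtedke]
B Progressive Voicing Assimilation: [fegtedke] → [fegdedge]
C Final Vowel Deletion: [fegdedge] → [fegdedg]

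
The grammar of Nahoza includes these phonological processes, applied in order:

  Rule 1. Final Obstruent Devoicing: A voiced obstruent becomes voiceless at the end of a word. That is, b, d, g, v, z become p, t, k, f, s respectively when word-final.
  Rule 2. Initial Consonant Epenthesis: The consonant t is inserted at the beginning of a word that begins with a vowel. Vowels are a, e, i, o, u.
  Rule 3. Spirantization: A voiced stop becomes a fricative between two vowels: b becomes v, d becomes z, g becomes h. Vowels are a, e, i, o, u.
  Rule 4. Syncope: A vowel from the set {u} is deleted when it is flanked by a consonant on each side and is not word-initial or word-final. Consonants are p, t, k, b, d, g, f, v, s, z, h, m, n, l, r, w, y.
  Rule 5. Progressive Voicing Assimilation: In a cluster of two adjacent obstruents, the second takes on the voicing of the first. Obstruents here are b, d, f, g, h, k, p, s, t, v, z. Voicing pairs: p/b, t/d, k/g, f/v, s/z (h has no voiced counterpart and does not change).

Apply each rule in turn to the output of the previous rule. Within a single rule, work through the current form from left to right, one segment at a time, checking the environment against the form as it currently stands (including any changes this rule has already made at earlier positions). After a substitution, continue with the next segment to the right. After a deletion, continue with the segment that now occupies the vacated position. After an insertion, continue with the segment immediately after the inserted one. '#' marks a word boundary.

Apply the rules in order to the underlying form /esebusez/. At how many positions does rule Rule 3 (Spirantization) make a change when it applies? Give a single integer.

Rule 1 Final Obstruent Devoicing: [esebusez] → [esebuses]
Rule 2 Initial Consonant Epenthesis: [esebuses] → [tesebuses]
Rule 3 Spirantization: [tesebuses] → [tesevuses]
Rule 4 Syncope: [tesevuses] → [tesevses]
Rule 5 Progressive Voicing Assimilation: [tesevses] → [tesevzes]
Rule Rule 3 changed 1 position(s).

1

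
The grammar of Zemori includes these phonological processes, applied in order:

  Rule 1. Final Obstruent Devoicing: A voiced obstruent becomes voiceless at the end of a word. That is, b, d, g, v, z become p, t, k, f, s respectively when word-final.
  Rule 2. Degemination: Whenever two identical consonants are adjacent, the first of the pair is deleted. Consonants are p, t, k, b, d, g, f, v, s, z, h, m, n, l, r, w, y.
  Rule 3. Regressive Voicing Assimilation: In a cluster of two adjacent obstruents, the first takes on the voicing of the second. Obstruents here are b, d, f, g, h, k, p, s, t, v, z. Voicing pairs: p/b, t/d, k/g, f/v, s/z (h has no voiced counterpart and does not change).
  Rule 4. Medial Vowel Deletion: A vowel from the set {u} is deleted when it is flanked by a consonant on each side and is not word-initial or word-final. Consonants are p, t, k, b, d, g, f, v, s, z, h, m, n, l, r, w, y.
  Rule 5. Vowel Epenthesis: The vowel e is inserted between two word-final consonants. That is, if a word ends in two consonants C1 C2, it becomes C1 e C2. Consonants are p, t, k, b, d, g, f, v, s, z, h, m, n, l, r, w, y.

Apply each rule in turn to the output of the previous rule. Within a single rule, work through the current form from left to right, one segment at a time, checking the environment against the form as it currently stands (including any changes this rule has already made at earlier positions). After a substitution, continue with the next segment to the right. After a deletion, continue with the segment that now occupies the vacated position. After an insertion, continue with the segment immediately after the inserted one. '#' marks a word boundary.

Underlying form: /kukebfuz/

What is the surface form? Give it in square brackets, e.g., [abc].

Rule 1 Final Obstruent Devoicing: [kukebfuz] → [kukebfus]
Rule 2 Degemination: no change — [kukebfus]
Rule 3 Regressive Voicing Assimilation: [kukebfus] → [kukepfus]
Rule 4 Medial Vowel Deletion: [kukepfus] → [kkepfs]
Rule 5 Vowel Epenthesis: [kkepfs] → [kkepfes]

[kkepfes]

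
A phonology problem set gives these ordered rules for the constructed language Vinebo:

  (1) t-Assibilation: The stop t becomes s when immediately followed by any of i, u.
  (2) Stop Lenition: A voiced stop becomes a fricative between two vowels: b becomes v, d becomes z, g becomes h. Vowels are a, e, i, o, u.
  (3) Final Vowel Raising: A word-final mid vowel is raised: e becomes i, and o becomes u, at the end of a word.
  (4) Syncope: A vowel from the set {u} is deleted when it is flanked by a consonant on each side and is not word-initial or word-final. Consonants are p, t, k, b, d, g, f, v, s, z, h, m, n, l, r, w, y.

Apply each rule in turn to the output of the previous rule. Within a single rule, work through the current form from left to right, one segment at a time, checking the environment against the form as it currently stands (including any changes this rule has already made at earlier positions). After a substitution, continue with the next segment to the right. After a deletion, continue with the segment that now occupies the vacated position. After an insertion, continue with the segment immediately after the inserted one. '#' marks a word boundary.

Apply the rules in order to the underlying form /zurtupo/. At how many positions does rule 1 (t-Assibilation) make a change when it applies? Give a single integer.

(1) t-Assibilation: [zurtupo] → [zursupo]
(2) Stop Lenition: no change — [zursupo]
(3) Final Vowel Raising: [zursupo] → [zursupu]
(4) Syncope: [zursupu] → [zrspu]
Rule 1 changed 1 position(s).

1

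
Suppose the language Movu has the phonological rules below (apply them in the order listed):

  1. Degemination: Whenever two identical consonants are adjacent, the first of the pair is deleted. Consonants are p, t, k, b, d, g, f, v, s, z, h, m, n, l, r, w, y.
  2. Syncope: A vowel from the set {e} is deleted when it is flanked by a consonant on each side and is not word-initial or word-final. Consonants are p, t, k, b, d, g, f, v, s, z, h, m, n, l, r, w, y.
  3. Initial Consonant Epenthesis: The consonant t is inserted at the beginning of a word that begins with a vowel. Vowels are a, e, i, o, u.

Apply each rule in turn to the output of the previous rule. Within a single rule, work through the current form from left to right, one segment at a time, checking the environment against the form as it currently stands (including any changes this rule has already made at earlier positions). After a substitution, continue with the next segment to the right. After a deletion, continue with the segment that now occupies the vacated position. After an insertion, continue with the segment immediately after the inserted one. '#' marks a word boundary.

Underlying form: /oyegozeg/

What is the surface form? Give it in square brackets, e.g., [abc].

[toygozg]

1 Degemination: no change — [oyegozeg]
2 Syncope: [oyegozeg] → [oygozg]
3 Initial Consonant Epenthesis: [oygozg] → [toygozg]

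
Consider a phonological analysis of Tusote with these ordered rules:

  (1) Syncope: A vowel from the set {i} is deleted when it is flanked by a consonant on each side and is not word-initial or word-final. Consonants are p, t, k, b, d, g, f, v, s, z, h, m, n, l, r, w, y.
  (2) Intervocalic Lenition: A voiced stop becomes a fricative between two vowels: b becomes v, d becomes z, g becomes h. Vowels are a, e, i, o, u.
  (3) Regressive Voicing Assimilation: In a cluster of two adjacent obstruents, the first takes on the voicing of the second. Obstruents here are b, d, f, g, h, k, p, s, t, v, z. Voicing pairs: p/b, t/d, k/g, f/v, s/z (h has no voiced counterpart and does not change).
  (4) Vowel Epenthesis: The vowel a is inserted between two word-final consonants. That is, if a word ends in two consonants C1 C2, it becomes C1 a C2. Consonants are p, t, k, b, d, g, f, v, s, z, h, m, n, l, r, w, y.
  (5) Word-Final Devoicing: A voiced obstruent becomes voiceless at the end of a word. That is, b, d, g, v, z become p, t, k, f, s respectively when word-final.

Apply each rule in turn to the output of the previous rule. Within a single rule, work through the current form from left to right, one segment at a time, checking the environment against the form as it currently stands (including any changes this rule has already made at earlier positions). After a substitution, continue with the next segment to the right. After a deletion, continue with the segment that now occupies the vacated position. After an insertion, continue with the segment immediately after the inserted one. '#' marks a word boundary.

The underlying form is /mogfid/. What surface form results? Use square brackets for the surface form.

(1) Syncope: [mogfid] → [mogfd]
(2) Intervocalic Lenition: no change — [mogfd]
(3) Regressive Voicing Assimilation: [mogfd] → [mokvd]
(4) Vowel Epenthesis: [mokvd] → [mokvad]
(5) Word-Final Devoicing: [mokvad] → [mokvat]

[mokvat]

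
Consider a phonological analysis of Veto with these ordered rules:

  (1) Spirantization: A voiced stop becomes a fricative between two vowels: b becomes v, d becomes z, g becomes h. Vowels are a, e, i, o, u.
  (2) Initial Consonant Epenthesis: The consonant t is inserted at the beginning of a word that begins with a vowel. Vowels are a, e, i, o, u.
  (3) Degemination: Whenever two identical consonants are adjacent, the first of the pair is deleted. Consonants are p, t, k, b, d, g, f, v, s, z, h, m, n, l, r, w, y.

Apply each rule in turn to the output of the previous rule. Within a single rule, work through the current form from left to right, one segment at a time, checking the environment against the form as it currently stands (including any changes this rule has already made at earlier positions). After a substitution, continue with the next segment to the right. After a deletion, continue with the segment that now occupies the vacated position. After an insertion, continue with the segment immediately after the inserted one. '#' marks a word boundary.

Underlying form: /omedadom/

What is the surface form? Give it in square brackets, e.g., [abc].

[tomezazom]

(1) Spirantization: [omedadom] → [omezazom]
(2) Initial Consonant Epenthesis: [omezazom] → [tomezazom]
(3) Degemination: no change — [tomezazom]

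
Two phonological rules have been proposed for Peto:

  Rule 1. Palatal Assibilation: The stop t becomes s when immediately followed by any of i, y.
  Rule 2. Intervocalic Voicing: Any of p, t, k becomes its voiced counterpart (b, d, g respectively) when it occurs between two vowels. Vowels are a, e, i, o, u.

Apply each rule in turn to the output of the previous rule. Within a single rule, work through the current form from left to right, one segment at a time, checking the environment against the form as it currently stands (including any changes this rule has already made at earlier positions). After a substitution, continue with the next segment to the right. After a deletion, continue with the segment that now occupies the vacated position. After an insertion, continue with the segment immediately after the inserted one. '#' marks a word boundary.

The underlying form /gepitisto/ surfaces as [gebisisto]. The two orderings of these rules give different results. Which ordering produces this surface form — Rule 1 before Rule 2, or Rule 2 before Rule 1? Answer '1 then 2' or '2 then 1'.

1 then 2

Order 1 then 2:
  1 Palatal Assibilation: [gepitisto] → [gepisisto]
  2 Intervocalic Voicing: [gepisisto] → [gebisisto]
  result: [gebisisto]
Order 2 then 1:
  2 Intervocalic Voicing: [gepitisto] → [gebidisto]
  1 Palatal Assibilation: no change — [gebidisto]
  result: [gebidisto]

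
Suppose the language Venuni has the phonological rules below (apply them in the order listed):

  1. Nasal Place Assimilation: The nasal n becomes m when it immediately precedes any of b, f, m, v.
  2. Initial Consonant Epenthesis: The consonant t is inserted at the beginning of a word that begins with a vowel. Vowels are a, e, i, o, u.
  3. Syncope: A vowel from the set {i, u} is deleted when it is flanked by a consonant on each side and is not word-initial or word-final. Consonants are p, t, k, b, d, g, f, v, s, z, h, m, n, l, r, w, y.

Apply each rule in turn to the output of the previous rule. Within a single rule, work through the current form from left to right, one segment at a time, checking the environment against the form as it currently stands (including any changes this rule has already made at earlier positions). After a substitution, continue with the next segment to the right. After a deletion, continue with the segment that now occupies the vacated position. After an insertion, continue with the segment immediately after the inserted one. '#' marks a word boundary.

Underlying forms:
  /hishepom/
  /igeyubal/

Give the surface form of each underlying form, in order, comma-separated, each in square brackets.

[hshepom], [tgeybal]

/hishepom/:
  1 Nasal Place Assimilation: no change — [hishepom]
  2 Initial Consonant Epenthesis: no change — [hishepom]
  3 Syncope: [hishepom] → [hshepom]
/igeyubal/:
  1 Nasal Place Assimilation: no change — [igeyubal]
  2 Initial Consonant Epenthesis: [igeyubal] → [tigeyubal]
  3 Syncope: [tigeyubal] → [tgeybal]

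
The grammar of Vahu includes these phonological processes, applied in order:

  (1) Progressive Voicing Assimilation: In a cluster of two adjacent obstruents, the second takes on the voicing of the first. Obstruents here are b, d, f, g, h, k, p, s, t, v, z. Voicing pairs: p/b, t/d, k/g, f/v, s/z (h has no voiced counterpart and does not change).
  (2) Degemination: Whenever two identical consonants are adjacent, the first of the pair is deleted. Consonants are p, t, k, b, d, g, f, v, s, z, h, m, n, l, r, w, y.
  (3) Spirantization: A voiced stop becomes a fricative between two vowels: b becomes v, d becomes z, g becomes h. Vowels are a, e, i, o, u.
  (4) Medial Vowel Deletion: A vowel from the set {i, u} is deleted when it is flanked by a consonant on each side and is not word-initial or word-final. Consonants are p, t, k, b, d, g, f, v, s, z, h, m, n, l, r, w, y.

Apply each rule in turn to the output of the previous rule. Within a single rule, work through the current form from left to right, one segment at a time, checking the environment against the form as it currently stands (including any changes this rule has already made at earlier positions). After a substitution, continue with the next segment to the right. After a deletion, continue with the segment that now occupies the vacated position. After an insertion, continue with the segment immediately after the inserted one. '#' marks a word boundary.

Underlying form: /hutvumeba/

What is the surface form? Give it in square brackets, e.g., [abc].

(1) Progressive Voicing Assimilation: [hutvumeba] → [hutfumeba]
(2) Degemination: no change — [hutfumeba]
(3) Spirantization: [hutfumeba] → [hutfumeva]
(4) Medial Vowel Deletion: [hutfumeva] → [htfmeva]

[htfmeva]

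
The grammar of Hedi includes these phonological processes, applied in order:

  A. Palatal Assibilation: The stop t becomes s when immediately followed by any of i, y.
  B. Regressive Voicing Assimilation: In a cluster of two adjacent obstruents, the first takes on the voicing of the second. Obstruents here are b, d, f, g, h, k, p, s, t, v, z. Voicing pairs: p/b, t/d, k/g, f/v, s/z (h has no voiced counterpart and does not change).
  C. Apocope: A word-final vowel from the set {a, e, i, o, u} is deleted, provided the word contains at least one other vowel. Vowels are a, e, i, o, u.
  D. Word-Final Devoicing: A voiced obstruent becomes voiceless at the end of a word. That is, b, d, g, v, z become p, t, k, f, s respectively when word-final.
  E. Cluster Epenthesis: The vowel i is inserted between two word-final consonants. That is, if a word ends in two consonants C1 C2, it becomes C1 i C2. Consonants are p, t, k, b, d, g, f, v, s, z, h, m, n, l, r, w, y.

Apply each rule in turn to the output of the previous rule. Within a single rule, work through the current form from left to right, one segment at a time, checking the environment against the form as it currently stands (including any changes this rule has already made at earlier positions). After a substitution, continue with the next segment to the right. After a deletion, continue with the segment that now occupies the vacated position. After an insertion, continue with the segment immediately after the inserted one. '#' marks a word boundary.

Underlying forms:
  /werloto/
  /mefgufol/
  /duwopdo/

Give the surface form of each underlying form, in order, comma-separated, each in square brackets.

[werlot], [mevgufol], [duwobit]

/werloto/:
  A Palatal Assibilation: no change — [werloto]
  B Regressive Voicing Assimilation: no change — [werloto]
  C Apocope: [werloto] → [werlot]
  D Word-Final Devoicing: no change — [werlot]
  E Cluster Epenthesis: no change — [werlot]
/mefgufol/:
  A Palatal Assibilation: no change — [mefgufol]
  B Regressive Voicing Assimilation: [mefgufol] → [mevgufol]
  C Apocope: no change — [mevgufol]
  D Word-Final Devoicing: no change — [mevgufol]
  E Cluster Epenthesis: no change — [mevgufol]
/duwopdo/:
  A Palatal Assibilation: no change — [duwopdo]
  B Regressive Voicing Assimilation: [duwopdo] → [duwobdo]
  C Apocope: [duwobdo] → [duwobd]
  D Word-Final Devoicing: [duwobd] → [duwobt]
  E Cluster Epenthesis: [duwobt] → [duwobit]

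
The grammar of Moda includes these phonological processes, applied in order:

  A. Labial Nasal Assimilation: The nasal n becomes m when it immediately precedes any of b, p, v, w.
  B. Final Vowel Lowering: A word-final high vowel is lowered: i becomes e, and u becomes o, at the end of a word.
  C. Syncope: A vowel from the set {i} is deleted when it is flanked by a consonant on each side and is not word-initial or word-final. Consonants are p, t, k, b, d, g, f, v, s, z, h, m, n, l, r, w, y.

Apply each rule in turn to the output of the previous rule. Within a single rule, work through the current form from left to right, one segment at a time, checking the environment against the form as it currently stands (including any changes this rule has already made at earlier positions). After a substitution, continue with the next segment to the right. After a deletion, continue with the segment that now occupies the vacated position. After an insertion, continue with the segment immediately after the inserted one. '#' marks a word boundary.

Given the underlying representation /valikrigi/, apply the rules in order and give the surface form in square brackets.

A Labial Nasal Assimilation: no change — [valikrigi]
B Final Vowel Lowering: [valikrigi] → [valikrige]
C Syncope: [valikrige] → [valkrge]

[valkrge]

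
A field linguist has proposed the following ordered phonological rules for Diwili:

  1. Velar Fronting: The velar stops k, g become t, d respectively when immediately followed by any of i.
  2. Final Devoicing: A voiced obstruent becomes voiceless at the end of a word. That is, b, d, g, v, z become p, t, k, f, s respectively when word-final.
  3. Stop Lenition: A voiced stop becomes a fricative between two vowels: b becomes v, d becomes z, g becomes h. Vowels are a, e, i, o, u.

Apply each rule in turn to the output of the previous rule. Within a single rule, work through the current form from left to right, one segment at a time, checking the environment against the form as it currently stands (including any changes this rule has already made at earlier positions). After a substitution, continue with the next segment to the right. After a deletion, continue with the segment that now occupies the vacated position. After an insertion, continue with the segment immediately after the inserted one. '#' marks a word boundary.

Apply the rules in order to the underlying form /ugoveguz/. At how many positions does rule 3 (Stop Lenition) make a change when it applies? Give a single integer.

2

1 Velar Fronting: no change — [ugoveguz]
2 Final Devoicing: [ugoveguz] → [ugovegus]
3 Stop Lenition: [ugovegus] → [uhovehus]
Rule 3 changed 2 position(s).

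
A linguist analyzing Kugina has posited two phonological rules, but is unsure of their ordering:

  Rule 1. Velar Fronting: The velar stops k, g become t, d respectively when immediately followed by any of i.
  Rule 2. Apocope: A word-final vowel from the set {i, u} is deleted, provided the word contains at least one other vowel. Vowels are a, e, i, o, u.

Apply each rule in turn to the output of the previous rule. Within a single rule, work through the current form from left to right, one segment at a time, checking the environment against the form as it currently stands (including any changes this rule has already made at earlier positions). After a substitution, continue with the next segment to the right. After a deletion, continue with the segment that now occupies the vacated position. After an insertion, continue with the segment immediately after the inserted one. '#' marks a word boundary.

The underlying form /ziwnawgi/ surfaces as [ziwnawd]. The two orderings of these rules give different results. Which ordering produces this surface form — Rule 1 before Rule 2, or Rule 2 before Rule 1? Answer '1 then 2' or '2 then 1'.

1 then 2

Order 1 then 2:
  1 Velar Fronting: [ziwnawgi] → [ziwnawdi]
  2 Apocope: [ziwnawdi] → [ziwnawd]
  result: [ziwnawd]
Order 2 then 1:
  2 Apocope: [ziwnawgi] → [ziwnawg]
  1 Velar Fronting: no change — [ziwnawg]
  result: [ziwnawg]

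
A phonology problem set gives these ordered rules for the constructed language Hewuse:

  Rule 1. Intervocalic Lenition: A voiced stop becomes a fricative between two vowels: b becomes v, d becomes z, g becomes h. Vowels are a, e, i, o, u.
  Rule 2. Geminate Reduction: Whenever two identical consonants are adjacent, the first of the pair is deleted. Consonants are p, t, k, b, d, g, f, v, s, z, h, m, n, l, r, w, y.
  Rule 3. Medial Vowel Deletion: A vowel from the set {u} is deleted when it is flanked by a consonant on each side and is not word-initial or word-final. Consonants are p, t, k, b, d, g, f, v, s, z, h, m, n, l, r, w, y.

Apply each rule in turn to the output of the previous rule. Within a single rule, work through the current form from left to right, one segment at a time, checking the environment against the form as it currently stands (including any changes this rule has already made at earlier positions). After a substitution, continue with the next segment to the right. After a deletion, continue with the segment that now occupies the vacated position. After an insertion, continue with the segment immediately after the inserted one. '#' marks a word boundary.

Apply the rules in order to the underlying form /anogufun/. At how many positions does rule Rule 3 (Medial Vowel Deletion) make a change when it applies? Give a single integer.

2

Rule 1 Intervocalic Lenition: [anogufun] → [anohufun]
Rule 2 Geminate Reduction: no change — [anohufun]
Rule 3 Medial Vowel Deletion: [anohufun] → [anohfn]
Rule Rule 3 changed 2 position(s).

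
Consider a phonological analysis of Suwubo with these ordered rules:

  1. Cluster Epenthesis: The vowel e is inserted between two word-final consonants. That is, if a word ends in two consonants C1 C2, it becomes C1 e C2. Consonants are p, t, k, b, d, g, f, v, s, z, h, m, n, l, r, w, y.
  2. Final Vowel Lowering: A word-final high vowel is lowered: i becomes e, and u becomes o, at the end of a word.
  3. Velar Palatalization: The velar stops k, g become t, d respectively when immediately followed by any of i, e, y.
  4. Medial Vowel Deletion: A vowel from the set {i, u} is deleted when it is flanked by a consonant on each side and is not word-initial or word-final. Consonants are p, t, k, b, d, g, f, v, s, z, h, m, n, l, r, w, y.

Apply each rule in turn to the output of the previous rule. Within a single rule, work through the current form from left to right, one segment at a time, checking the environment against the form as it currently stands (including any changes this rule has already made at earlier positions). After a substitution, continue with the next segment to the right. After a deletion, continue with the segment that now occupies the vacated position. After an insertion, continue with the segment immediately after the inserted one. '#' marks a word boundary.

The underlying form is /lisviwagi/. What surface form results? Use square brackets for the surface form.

1 Cluster Epenthesis: no change — [lisviwagi]
2 Final Vowel Lowering: [lisviwagi] → [lisviwage]
3 Velar Palatalization: [lisviwage] → [lisviwade]
4 Medial Vowel Deletion: [lisviwade] → [lsvwade]

[lsvwade]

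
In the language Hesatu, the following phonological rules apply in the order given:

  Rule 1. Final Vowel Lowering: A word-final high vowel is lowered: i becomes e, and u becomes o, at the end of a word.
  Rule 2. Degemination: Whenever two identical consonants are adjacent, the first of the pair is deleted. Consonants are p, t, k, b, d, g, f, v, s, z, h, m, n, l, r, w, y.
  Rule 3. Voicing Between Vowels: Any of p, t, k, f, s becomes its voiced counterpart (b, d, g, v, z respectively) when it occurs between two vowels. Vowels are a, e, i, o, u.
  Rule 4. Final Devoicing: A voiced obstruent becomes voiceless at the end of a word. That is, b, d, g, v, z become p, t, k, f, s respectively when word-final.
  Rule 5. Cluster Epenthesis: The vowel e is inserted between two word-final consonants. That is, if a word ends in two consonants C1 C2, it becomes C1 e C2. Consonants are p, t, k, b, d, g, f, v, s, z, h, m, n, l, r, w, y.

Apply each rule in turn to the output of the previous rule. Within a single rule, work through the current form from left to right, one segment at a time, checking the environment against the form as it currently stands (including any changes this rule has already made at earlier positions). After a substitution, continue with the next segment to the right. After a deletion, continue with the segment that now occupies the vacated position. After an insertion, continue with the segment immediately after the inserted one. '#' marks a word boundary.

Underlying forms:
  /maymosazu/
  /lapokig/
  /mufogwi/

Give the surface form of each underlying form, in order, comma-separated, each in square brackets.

[maymozazo], [labogik], [muvogwe]

/maymosazu/:
  Rule 1 Final Vowel Lowering: [maymosazu] → [maymosazo]
  Rule 2 Degemination: no change — [maymosazo]
  Rule 3 Voicing Between Vowels: [maymosazo] → [maymozazo]
  Rule 4 Final Devoicing: no change — [maymozazo]
  Rule 5 Cluster Epenthesis: no change — [maymozazo]
/lapokig/:
  Rule 1 Final Vowel Lowering: no change — [lapokig]
  Rule 2 Degemination: no change — [lapokig]
  Rule 3 Voicing Between Vowels: [lapokig] → [labogig]
  Rule 4 Final Devoicing: [labogig] → [labogik]
  Rule 5 Cluster Epenthesis: no change — [labogik]
/mufogwi/:
  Rule 1 Final Vowel Lowering: [mufogwi] → [mufogwe]
  Rule 2 Degemination: no change — [mufogwe]
  Rule 3 Voicing Between Vowels: [mufogwe] → [muvogwe]
  Rule 4 Final Devoicing: no change — [muvogwe]
  Rule 5 Cluster Epenthesis: no change — [muvogwe]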